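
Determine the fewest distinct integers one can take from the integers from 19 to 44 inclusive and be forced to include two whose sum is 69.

17

A set avoiding the sum 69 can contain at most one of each pair {x, 69−x}, plus the 6 elements whose complement lies outside the range.
The integers 19, …, 34 (16 of them) are such a set: any two sum to at least 19+20 = 39 and at most 33+34 = 67 < 69.
Any 17th integer completes one of the 10 pairs, so 17 choices force a sum of 69.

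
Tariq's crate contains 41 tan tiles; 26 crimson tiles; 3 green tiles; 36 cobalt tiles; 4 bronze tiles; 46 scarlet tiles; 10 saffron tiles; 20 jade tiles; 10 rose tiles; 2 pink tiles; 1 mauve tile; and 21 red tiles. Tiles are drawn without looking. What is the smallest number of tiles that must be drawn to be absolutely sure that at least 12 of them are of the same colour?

By pigeonhole, put each drawn tile into a box by colour. The largest draw with every box below 12 takes min(count, 11) from each colour; colours with fewer than 11 contribute all they have.
Σ min(cᵢ, 11) = 11 + 11 + 3 + 11 + 4 + 11 + 10 + 11 + 10 + 2 + 1 + 11 = 96.
Draw number 96 + 1 = 97 must push one box to 12.

97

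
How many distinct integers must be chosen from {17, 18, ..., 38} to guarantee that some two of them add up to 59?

A set avoiding the sum 59 can contain at most one of each pair {x, 59−x}, plus the 4 elements whose complement lies outside the range.
The integers 17, …, 29 (13 of them) are such a set: any two sum to at least 17+18 = 35 and at most 28+29 = 57 < 59.
Any 14th integer completes one of the 9 pairs, so 14 choices force a sum of 59.

14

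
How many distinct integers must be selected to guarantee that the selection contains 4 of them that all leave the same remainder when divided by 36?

By pigeonhole, the 36 residue classes mod 36 are the pigeonholes.
With 108 integers one could put 3 in each residue class and have no class reach 4.
The 109th integer pushes some class to 4, so 36·3 + 1 = 109.

109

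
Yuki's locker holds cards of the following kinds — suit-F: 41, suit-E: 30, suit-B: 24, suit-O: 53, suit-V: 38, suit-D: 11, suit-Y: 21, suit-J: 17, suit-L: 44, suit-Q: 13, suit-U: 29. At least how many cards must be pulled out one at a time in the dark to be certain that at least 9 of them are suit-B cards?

In the worst case for collecting suit-B cards, every non-suit-B card comes out first.
There are 41 + 30 + 53 + 38 + 11 + 21 + 17 + 44 + 13 + 29 = 297 non-suit-B cards altogether.
After those, each further card must be suit-B, so 297 + 9 = 306 draws guarantee 9 suit-B cards.

306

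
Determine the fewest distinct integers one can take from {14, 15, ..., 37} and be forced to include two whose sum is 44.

17

A set avoiding the sum 44 can contain at most one of each pair {x, 44−x}, plus the 8 elements whose complement lies outside the range or equal to its own complement.
The integers 22, …, 37 (16 of them) are such a set: any two sum to at least 22+23 = 45 > 44.
Any 17th integer completes one of the 8 pairs, so 17 choices force a sum of 44.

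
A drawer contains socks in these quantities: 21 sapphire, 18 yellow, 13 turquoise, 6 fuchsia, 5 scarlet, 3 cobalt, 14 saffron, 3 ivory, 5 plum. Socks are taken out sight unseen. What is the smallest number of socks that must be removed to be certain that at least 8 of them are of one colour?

Pigeonhole: the 9 colours are the holes; the socks drawn are the pigeons.
To avoid 8 of any one colour, the worst case takes at most 7 of each colour, or every sock of a colour that has fewer than 7.
That gives 7 + 7 + 7 + 6 + 5 + 3 + 7 + 3 + 5 = 50 socks with no colour reaching 8.
The next sock forces some colour to 8, so 50 + 1 = 51.

51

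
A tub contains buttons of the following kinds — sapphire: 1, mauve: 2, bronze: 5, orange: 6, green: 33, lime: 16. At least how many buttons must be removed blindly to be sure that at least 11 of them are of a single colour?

Put each drawn button into a box by colour. The largest draw with every box below 11 takes min(count, 10) from each colour; colours with fewer than 10 contribute all they have.
Σ min(cᵢ, 10) = 1 + 2 + 5 + 6 + 10 + 10 = 34.
Draw number 34 + 1 = 35 must push one box to 11.

35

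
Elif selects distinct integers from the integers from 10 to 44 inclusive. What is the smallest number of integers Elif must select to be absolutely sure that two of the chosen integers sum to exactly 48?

22

Two chosen integers sum to 48 exactly when both halves of some pair {x, 48−x} with 10 ≤ x ≤ 48−x ≤ 38 are chosen — 14 such pairs.
The remaining 7 elements (those with no distinct partner in range) can never complete a 48-sum, so the worst case takes all of them and one from each pair: 7 + 14 = 21.
The 22nd integer has to be the second member of some pair, so 21 + 1 = 22.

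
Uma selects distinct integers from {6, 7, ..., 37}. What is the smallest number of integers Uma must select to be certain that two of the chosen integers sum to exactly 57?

A set avoiding the sum 57 can contain at most one of each pair {x, 57−x}, plus the 14 elements whose complement lies outside the range.
The integers 6, …, 28 (23 of them) are such a set: any two sum to at least 6+7 = 13 and at most 27+28 = 55 < 57.
Any 24th integer completes one of the 9 pairs, so 24 choices force a sum of 57.

24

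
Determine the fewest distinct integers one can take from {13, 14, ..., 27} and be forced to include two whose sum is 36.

11

A set avoiding the sum 36 can contain at most one of each pair {x, 36−x}, plus the 5 elements whose complement lies outside the range or equal to its own complement.
The integers 18, …, 27 (10 of them) are such a set: any two sum to at least 18+19 = 37 > 36.
Any 11th integer completes one of the 5 pairs, so 11 choices force a sum of 36.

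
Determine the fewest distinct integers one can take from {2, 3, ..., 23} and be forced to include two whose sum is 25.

12

A set avoiding the sum 25 can contain at most one of each pair {x, 25−x}.
The integers 13, …, 23 (11 of them) are such a set: any two sum to at least 13+14 = 27 > 25.
By the pigeonhole principle, any 12th integer completes one of the 11 pairs, so 12 choices force a sum of 25.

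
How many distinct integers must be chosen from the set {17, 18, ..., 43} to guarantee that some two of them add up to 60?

Two chosen integers sum to 60 exactly when both halves of some pair {x, 60−x} with 17 ≤ x ≤ 60−x ≤ 43 are chosen — 13 such pairs.
The remaining 1 element (those with no distinct partner in range) can never complete a 60-sum, so the worst case takes all of them and one from each pair: 1 + 13 = 14.
By the pigeonhole principle, the 15th integer has to be the second member of some pair, so 14 + 1 = 15.

15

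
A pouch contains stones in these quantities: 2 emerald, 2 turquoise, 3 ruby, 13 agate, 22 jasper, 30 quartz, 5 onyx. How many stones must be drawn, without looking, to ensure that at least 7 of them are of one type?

31

Put each drawn stone into a box by type. The largest draw with every box below 7 takes min(count, 6) from each type; types with fewer than 6 contribute all they have.
Σ min(cᵢ, 6) = 2 + 2 + 3 + 6 + 6 + 6 + 5 = 30.
Draw number 30 + 1 = 31 must push one box to 7.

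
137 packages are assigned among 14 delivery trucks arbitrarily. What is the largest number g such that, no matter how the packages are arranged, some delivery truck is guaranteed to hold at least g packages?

The 14 delivery trucks are the holes and the 137 packages are the pigeons.
If every delivery truck held at most 9 packages, the total would be at most 14 × 9 = 126, which is less than 137.
So some delivery truck holds at least ⌈137/14⌉ = 10 packages.

10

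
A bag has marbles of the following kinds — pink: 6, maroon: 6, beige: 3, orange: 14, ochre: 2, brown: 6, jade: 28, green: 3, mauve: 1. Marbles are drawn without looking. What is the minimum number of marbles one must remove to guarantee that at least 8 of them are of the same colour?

Pigeonhole: put each drawn marble into a box by colour. The largest draw with every box below 8 takes min(count, 7) from each colour; colours with fewer than 7 contribute all they have.
Σ min(cᵢ, 7) = 6 + 6 + 3 + 7 + 2 + 6 + 7 + 3 + 1 = 41.
Draw number 41 + 1 = 42 must push one box to 8.

42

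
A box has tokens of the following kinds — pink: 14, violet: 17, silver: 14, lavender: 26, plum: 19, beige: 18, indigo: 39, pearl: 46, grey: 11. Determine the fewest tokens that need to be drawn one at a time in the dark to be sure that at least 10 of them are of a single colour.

82

Put each drawn token into a box by colour. The largest draw with every box below 10 takes min(count, 9) from each colour.
Σ min(cᵢ, 9) = 9 + 9 + 9 + 9 + 9 + 9 + 9 + 9 + 9 = 81.
Draw number 81 + 1 = 82 must push one box to 10.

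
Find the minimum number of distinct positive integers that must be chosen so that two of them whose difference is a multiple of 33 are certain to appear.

Integers whose pairwise differences are multiples of 33 are exactly those sharing a remainder mod 33. The 33 residue classes mod 33 are the pigeonholes.
With 33 integers one could put 1 in each residue class and have no class reach 2.
The 34th integer pushes some class to 2, so 33·1 + 1 = 34.

34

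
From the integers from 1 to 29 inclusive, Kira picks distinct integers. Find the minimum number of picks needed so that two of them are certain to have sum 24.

19

Group the elements by complementary pair {x, 24−x}: {1,23}, {2,22}, {3,21}, …, giving 11 two-element pairs; the single value 12 (it cannot pair with itself since the integers are distinct); and 6 integers whose partner 24−x falls outside [1,29].
Treating each of those 18 groups as a pigeonhole, one can pick one integer per group — 18 integers — with no two summing to 24.
The 19th integer lands in an occupied pair, forcing a sum of 24.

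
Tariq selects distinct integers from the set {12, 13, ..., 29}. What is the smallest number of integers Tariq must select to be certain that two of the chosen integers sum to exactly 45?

Two chosen integers sum to 45 exactly when both halves of some pair {x, 45−x} with 16 ≤ x ≤ 45−x ≤ 29 are chosen — 7 such pairs.
The remaining 4 elements (those with no distinct partner in range) can never complete a 45-sum, so the worst case takes all of them and one from each pair: 4 + 7 = 11.
By pigeonhole, the 12th integer has to be the second member of some pair, so 11 + 1 = 12.

12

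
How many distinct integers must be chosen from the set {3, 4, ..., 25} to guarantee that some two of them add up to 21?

16

Group the elements by complementary pair {x, 21−x}: {3,18}, {4,17}, {5,16}, …, giving 8 two-element pairs and 7 integers whose partner 21−x falls outside [3,25].
Treating each of those 15 groups as a pigeonhole, one can pick one integer per group — 15 integers — with no two summing to 21.
The 16th integer lands in an occupied pair, forcing a sum of 21.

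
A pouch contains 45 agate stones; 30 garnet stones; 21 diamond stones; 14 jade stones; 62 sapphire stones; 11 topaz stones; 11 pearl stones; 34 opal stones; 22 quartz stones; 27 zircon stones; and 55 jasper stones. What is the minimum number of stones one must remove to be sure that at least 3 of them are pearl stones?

In the worst case for collecting pearl stones, every non-pearl stone comes out first.
There are 45 + 30 + 21 + 14 + 62 + 11 + 34 + 22 + 27 + 55 = 321 non-pearl stones altogether.
After those, each further stone must be pearl, so 321 + 3 = 324 draws guarantee 3 pearl stones.

324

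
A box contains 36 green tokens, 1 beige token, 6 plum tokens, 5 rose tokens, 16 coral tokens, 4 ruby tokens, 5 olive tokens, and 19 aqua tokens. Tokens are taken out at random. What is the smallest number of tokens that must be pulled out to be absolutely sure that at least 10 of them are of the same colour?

An adversary could hand out at most 9 tokens per colour (5 colours run out sooner): 9 + 1 + 6 + 5 + 9 + 4 + 5 + 9 = 48 tokens and still no colour has 10.
One more token lands in a colour already at 9, so 49 draws are enough and 48 are not.

49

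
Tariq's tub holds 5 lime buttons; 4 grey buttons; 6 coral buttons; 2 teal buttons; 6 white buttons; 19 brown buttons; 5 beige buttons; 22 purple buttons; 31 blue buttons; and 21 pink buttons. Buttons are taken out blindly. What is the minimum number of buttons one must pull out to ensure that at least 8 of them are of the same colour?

57

The 10 colours are the holes; the buttons drawn are the pigeons.
To avoid 8 of any one colour, the worst case takes at most 7 of each colour, or every button of a colour that has fewer than 7.
That gives 5 + 4 + 6 + 2 + 6 + 7 + 5 + 7 + 7 + 7 = 56 buttons with no colour reaching 8.
The next button forces some colour to 8, so 56 + 1 = 57.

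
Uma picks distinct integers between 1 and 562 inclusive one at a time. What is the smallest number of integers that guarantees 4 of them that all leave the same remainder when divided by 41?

124

The 41 residue classes mod 41 are the pigeonholes.
With 123 integers one could put 3 in each residue class and have no class reach 4.
The 124th integer pushes some class to 4, so 41·3 + 1 = 124.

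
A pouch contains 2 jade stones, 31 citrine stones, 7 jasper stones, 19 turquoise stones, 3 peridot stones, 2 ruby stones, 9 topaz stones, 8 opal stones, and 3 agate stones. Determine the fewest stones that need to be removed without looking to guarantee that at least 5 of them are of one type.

31

By pigeonhole, put each drawn stone into a box by type. The largest draw with every box below 5 takes min(count, 4) from each type; types with fewer than 4 contribute all they have.
Σ min(cᵢ, 4) = 2 + 4 + 4 + 4 + 3 + 2 + 4 + 4 + 3 = 30.
Draw number 30 + 1 = 31 must push one box to 5.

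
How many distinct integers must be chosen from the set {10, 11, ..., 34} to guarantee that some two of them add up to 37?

Group the elements by complementary pair {x, 37−x}: {10,27}, {11,26}, {12,25}, …, giving 9 two-element pairs and 7 integers whose partner 37−x falls outside [10,34].
Pigeonhole: treating each of those 16 groups as a pigeonhole, one can pick one integer per group — 16 integers — with no two summing to 37.
The 17th integer lands in an occupied pair, forcing a sum of 37.

17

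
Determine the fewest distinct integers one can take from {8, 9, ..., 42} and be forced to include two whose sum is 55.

21

Two chosen integers sum to 55 exactly when both halves of some pair {x, 55−x} with 13 ≤ x ≤ 55−x ≤ 42 are chosen — 15 such pairs.
The remaining 5 elements (those with no distinct partner in range) can never complete a 55-sum, so the worst case takes all of them and one from each pair: 5 + 15 = 20.
Pigeonhole: the 21st integer has to be the second member of some pair, so 20 + 1 = 21.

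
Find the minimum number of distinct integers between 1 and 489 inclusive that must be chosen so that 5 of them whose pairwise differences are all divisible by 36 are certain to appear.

Integers whose pairwise differences are multiples of 36 are exactly those sharing a remainder mod 36. By pigeonhole, the 36 residue classes mod 36 are the pigeonholes.
With 144 integers one could put 4 in each residue class and have no class reach 5.
The 145th integer pushes some class to 5, so 36·4 + 1 = 145.

145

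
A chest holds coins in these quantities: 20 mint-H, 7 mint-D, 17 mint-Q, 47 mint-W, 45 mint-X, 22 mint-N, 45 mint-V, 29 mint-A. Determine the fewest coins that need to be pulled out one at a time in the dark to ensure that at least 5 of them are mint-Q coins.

In the worst case for collecting mint-Q coins, every non-mint-Q coin comes out first.
There are 20 + 7 + 47 + 45 + 22 + 45 + 29 = 215 non-mint-Q coins altogether.
After those, each further coin must be mint-Q, so 215 + 5 = 220 draws guarantee 5 mint-Q coins.

220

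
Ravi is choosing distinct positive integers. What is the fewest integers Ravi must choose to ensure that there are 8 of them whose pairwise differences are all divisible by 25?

Integers whose pairwise differences are multiples of 25 are exactly those sharing a remainder mod 25. The 25 residue classes mod 25 are the pigeonholes.
With 175 integers one could put 7 in each residue class and have no class reach 8.
The 176th integer pushes some class to 8, so 25·7 + 1 = 176.

176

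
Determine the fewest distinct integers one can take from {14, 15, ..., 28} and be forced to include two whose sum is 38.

A set avoiding the sum 38 can contain at most one of each pair {x, 38−x}, plus the 5 elements whose complement lies outside the range or equal to its own complement.
The integers 19, …, 28 (10 of them) are such a set: any two sum to at least 19+20 = 39 > 38.
By the pigeonhole principle, any 11th integer completes one of the 5 pairs, so 11 choices force a sum of 38.

11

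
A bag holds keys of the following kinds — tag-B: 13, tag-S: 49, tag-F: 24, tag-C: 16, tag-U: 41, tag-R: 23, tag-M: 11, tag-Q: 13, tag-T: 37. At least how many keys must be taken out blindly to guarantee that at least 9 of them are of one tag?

Pigeonhole: put each drawn key into a box by tag. The largest draw with every box below 9 takes min(count, 8) from each tag.
Σ min(cᵢ, 8) = 8 + 8 + 8 + 8 + 8 + 8 + 8 + 8 + 8 = 72.
Draw number 72 + 1 = 73 must push one box to 9.

73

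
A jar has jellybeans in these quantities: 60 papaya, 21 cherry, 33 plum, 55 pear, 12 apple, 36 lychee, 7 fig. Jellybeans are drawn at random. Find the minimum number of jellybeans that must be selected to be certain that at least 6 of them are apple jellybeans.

In the worst case for collecting apple jellybeans, every non-apple jellybean comes out first.
There are 60 + 21 + 33 + 55 + 36 + 7 = 212 non-apple jellybeans altogether.
After those, each further jellybean must be apple, so 212 + 6 = 218 draws guarantee 6 apple jellybeans.

218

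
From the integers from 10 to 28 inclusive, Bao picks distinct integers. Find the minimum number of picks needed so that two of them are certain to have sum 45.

Group the elements by complementary pair {x, 45−x}: {17,28}, {18,27}, {19,26}, …, giving 6 two-element pairs and 7 integers whose partner 45−x falls outside [10,28].
Treating each of those 13 groups as a pigeonhole, one can pick one integer per group — 13 integers — with no two summing to 45.
The 14th integer lands in an occupied pair, forcing a sum of 45.

14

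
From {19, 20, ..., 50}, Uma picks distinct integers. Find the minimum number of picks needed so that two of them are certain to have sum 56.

A set avoiding the sum 56 can contain at most one of each pair {x, 56−x}, plus the 14 elements whose complement lies outside the range or equal to its own complement.
The integers 28, …, 50 (23 of them) are such a set: any two sum to at least 28+29 = 57 > 56.
Any 24th integer completes one of the 9 pairs, so 24 choices force a sum of 56.

24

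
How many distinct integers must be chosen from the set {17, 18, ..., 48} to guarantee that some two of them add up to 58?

21

Two chosen integers sum to 58 exactly when both halves of some pair {x, 58−x} with 17 ≤ x ≤ 58−x ≤ 41 are chosen — 12 such pairs.
The remaining 8 elements (those with no distinct partner in range) can never complete a 58-sum, so the worst case takes all of them and one from each pair: 8 + 12 = 20.
Pigeonhole: the 21st integer has to be the second member of some pair, so 20 + 1 = 21.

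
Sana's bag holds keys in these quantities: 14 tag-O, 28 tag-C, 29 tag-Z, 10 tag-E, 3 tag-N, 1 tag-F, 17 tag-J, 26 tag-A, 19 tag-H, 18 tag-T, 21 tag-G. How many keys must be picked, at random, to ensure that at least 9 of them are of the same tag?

77

An adversary could hand out at most 8 keys per tag (tag-N, tag-F run out sooner): 8 + 8 + 8 + 8 + 3 + 1 + 8 + 8 + 8 + 8 + 8 = 76 keys and still no tag has 9.
By pigeonhole, one more key lands in a tag already at 8, so 77 draws are enough and 76 are not.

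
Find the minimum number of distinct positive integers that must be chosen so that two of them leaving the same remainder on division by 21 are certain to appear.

By pigeonhole, the 21 residue classes mod 21 are the pigeonholes.
With 21 integers one could put 1 in each residue class and have no class reach 2.
The 22nd integer pushes some class to 2, so 21·1 + 1 = 22.

22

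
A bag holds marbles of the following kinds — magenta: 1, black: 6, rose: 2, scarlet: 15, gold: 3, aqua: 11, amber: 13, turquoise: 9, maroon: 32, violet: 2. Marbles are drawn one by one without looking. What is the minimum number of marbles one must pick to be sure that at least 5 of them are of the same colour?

The 10 colours are the holes; the marbles drawn are the pigeons.
To avoid 5 of any one colour, the worst case takes at most 4 of each colour, or every marble of a colour that has fewer than 4.
That gives 1 + 4 + 2 + 4 + 3 + 4 + 4 + 4 + 4 + 2 = 32 marbles with no colour reaching 5.
The next marble forces some colour to 5, so 32 + 1 = 33.

33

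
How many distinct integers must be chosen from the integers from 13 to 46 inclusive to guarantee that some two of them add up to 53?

Two chosen integers sum to 53 exactly when both halves of some pair {x, 53−x} with 13 ≤ x ≤ 53−x ≤ 40 are chosen — 14 such pairs.
The remaining 6 elements (those with no distinct partner in range) can never complete a 53-sum, so the worst case takes all of them and one from each pair: 6 + 14 = 20.
Pigeonhole: the 21st integer has to be the second member of some pair, so 20 + 1 = 21.

21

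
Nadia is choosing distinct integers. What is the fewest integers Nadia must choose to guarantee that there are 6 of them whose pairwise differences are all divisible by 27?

Integers whose pairwise differences are multiples of 27 are exactly those sharing a remainder mod 27. By pigeonhole, the 27 residue classes mod 27 are the pigeonholes.
With 135 integers one could put 5 in each residue class and have no class reach 6.
The 136th integer pushes some class to 6, so 27·5 + 1 = 136.

136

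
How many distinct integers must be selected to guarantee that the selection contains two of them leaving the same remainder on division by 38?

The 38 residue classes mod 38 are the pigeonholes.
With 38 integers one could put 1 in each residue class and have no class reach 2.
The 39th integer pushes some class to 2, so 38·1 + 1 = 39.

39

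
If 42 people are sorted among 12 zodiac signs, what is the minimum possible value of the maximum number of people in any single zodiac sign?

4

The 12 zodiac signs are the holes and the 42 people are the pigeons.
If every zodiac sign held at most 3 people, the total would be at most 12 × 3 = 36, which is less than 42.
So some zodiac sign holds at least ⌈42/12⌉ = 4 people.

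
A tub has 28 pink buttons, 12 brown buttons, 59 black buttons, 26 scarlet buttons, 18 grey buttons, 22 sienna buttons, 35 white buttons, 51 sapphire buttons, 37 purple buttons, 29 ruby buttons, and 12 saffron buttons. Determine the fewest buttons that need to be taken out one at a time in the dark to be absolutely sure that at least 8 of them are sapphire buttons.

In the worst case for collecting sapphire buttons, every non-sapphire button comes out first.
There are 28 + 12 + 59 + 26 + 18 + 22 + 35 + 37 + 29 + 12 = 278 non-sapphire buttons altogether.
After those, each further button must be sapphire, so 278 + 8 = 286 draws guarantee 8 sapphire buttons.

286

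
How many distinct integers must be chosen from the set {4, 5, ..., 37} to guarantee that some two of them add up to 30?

A set avoiding the sum 30 can contain at most one of each pair {x, 30−x}, plus the 12 elements whose complement lies outside the range or equal to its own complement.
The integers 15, …, 37 (23 of them) are such a set: any two sum to at least 15+16 = 31 > 30.
Any 24th integer completes one of the 11 pairs, so 24 choices force a sum of 30.

24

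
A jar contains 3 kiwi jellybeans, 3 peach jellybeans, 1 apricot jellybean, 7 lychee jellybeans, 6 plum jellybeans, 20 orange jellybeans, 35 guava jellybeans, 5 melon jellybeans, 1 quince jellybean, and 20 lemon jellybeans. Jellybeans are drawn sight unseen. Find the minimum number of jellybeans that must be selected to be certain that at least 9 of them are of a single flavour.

51

Pigeonhole: put each drawn jellybean into a box by flavour. The largest draw with every box below 9 takes min(count, 8) from each flavour; flavours with fewer than 8 contribute all they have.
Σ min(cᵢ, 8) = 3 + 3 + 1 + 7 + 6 + 8 + 8 + 5 + 1 + 8 = 50.
Draw number 50 + 1 = 51 must push one box to 9.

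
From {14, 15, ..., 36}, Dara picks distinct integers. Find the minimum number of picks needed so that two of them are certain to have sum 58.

A set avoiding the sum 58 can contain at most one of each pair {x, 58−x}, plus the 9 elements whose complement lies outside the range or equal to its own complement.
The integers 14, …, 29 (16 of them) are such a set: any two sum to at least 14+15 = 29 and at most 28+29 = 57 < 58.
Any 17th integer completes one of the 7 pairs, so 17 choices force a sum of 58.

17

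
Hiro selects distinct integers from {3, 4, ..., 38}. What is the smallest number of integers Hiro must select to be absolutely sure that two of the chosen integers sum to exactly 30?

Two chosen integers sum to 30 exactly when both halves of some pair {x, 30−x} with 3 ≤ x ≤ 30−x ≤ 27 are chosen — 12 such pairs.
The remaining 12 elements (those with no distinct partner in range) can never complete a 30-sum, so the worst case takes all of them and one from each pair: 12 + 12 = 24.
By pigeonhole, the 25th integer has to be the second member of some pair, so 24 + 1 = 25.

25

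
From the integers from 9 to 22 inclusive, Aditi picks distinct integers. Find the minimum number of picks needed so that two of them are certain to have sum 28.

Two chosen integers sum to 28 exactly when both halves of some pair {x, 28−x} with 9 ≤ x ≤ 28−x ≤ 19 are chosen — 5 such pairs.
The remaining 4 elements (those with no distinct partner in range) can never complete a 28-sum, so the worst case takes all of them and one from each pair: 4 + 5 = 9.
The 10th integer has to be the second member of some pair, so 9 + 1 = 10.

10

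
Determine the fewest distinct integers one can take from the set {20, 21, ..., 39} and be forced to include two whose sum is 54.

14

Group the elements by complementary pair {x, 54−x}: {20,34}, {21,33}, {22,32}, …, giving 7 two-element pairs, the single value 27 (it cannot pair with itself since the integers are distinct), and 5 integers whose partner 54−x falls outside [20,39].
Treating each of those 13 groups as a pigeonhole, one can pick one integer per group — 13 integers — with no two summing to 54.
The 14th integer lands in an occupied pair, forcing a sum of 54.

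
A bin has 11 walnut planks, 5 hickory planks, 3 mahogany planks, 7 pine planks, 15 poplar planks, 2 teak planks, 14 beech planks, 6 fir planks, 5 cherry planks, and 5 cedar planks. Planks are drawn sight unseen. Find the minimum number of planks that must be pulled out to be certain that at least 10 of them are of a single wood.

By the pigeonhole principle, the 10 woods are the holes; the planks drawn are the pigeons.
To avoid 10 of any one wood, the worst case takes at most 9 of each wood, or every plank of a wood that has fewer than 9.
That gives 9 + 5 + 3 + 7 + 9 + 2 + 9 + 6 + 5 + 5 = 60 planks with no wood reaching 10.
The next plank forces some wood to 10, so 60 + 1 = 61.

61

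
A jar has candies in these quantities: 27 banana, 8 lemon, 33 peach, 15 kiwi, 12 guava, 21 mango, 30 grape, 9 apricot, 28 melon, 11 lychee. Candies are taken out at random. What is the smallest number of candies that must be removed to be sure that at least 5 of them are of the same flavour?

41

The 10 flavours are the holes; the candies drawn are the pigeons.
To avoid 5 of any one flavour, the worst case takes at most 4 of each flavour.
That gives 4 + 4 + 4 + 4 + 4 + 4 + 4 + 4 + 4 + 4 = 40 candies with no flavour reaching 5.
The next candy forces some flavour to 5, so 40 + 1 = 41.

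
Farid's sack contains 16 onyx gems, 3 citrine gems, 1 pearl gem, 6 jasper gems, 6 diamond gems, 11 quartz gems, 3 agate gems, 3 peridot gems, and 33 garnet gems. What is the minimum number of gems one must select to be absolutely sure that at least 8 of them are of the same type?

Pigeonhole: put each drawn gem into a box by type. The largest draw with every box below 8 takes min(count, 7) from each type; types with fewer than 7 contribute all they have.
Σ min(cᵢ, 7) = 7 + 3 + 1 + 6 + 6 + 7 + 3 + 3 + 7 = 43.
Draw number 43 + 1 = 44 must push one box to 8.

44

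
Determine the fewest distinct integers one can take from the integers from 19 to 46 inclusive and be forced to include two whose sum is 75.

20

A set avoiding the sum 75 can contain at most one of each pair {x, 75−x}, plus the 10 elements whose complement lies outside the range.
The integers 19, …, 37 (19 of them) are such a set: any two sum to at least 19+20 = 39 and at most 36+37 = 73 < 75.
Pigeonhole: any 20th integer completes one of the 9 pairs, so 20 choices force a sum of 75.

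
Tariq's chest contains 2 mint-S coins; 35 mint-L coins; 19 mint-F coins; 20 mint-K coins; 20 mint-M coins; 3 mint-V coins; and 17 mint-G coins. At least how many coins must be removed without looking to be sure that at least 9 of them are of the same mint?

46

An adversary could hand out at most 8 coins per mint (mint-S, mint-V run out sooner): 2 + 8 + 8 + 8 + 8 + 3 + 8 = 45 coins and still no mint has 9.
By pigeonhole, one more coin lands in a mint already at 8, so 46 draws are enough and 45 are not.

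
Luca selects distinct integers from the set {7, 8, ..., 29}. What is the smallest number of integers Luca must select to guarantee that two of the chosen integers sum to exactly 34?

A set avoiding the sum 34 can contain at most one of each pair {x, 34−x}, plus the 3 elements whose complement lies outside the range or equal to its own complement.
The integers 17, …, 29 (13 of them) are such a set: any two sum to at least 17+18 = 35 > 34.
Any 14th integer completes one of the 10 pairs, so 14 choices force a sum of 34.

14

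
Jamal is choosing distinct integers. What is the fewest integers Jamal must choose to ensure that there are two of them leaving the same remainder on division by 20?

21

The 20 residue classes mod 20 are the pigeonholes.
With 20 integers one could put 1 in each residue class and have no class reach 2.
The 21st integer pushes some class to 2, so 20·1 + 1 = 21.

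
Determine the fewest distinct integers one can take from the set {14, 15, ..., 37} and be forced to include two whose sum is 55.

15

A set avoiding the sum 55 can contain at most one of each pair {x, 55−x}, plus the 4 elements whose complement lies outside the range.
The integers 14, …, 27 (14 of them) are such a set: any two sum to at least 14+15 = 29 and at most 26+27 = 53 < 55.
Pigeonhole: any 15th integer completes one of the 10 pairs, so 15 choices force a sum of 55.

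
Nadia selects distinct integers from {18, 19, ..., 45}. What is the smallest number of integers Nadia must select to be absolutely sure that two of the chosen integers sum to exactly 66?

17

Group the elements by complementary pair {x, 66−x}: {21,45}, {22,44}, {23,43}, …, giving 12 two-element pairs, the single value 33 (it cannot pair with itself since the integers are distinct), and 3 integers whose partner 66−x falls outside [18,45].
Treating each of those 16 groups as a pigeonhole, one can pick one integer per group — 16 integers — with no two summing to 66.
The 17th integer lands in an occupied pair, forcing a sum of 66.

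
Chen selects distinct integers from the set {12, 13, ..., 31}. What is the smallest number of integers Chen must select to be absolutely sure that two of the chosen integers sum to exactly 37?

14

A set avoiding the sum 37 can contain at most one of each pair {x, 37−x}, plus the 6 elements whose complement lies outside the range.
The integers 19, …, 31 (13 of them) are such a set: any two sum to at least 19+20 = 39 > 37.
By pigeonhole, any 14th integer completes one of the 7 pairs, so 14 choices force a sum of 37.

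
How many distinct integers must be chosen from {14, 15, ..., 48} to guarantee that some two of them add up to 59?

A set avoiding the sum 59 can contain at most one of each pair {x, 59−x}, plus the 3 elements whose complement lies outside the range.
The integers 30, …, 48 (19 of them) are such a set: any two sum to at least 30+31 = 61 > 59.
Pigeonhole: any 20th integer completes one of the 16 pairs, so 20 choices force a sum of 59.

20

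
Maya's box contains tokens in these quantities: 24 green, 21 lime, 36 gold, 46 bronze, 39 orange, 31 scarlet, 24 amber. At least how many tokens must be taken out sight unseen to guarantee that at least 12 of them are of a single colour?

An adversary could hand out at most 11 tokens per colour: 11 + 11 + 11 + 11 + 11 + 11 + 11 = 77 tokens and still no colour has 12.
By the pigeonhole principle, one more token lands in a colour already at 11, so 78 draws are enough and 77 are not.

78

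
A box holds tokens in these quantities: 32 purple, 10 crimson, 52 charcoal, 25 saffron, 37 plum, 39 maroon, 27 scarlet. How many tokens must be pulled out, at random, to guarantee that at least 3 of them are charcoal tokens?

173

In the worst case for collecting charcoal tokens, every non-charcoal token comes out first.
There are 32 + 10 + 25 + 37 + 39 + 27 = 170 non-charcoal tokens altogether.
After those, each further token must be charcoal, so 170 + 3 = 173 draws guarantee 3 charcoal tokens.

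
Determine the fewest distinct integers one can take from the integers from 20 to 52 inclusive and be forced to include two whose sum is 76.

20

Group the elements by complementary pair {x, 76−x}: {24,52}, {25,51}, {26,50}, …, giving 14 two-element pairs; the single value 38 (it cannot pair with itself since the integers are distinct); and 4 integers whose partner 76−x falls outside [20,52].
Pigeonhole: treating each of those 19 groups as a pigeonhole, one can pick one integer per group — 19 integers — with no two summing to 76.
The 20th integer lands in an occupied pair, forcing a sum of 76.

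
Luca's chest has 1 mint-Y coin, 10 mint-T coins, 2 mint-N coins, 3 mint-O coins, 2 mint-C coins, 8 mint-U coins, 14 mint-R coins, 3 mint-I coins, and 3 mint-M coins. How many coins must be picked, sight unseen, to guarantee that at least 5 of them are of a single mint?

27

The 9 mints are the holes; the coins drawn are the pigeons.
To avoid 5 of any one mint, the worst case takes at most 4 of each mint, or every coin of a mint that has fewer than 4.
That gives 1 + 4 + 2 + 3 + 2 + 4 + 4 + 3 + 3 = 26 coins with no mint reaching 5.
The next coin forces some mint to 5, so 26 + 1 = 27.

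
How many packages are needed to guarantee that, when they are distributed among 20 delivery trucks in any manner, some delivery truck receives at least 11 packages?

With 200 packages one could put exactly 10 in each of the 20 delivery trucks, and no delivery truck would reach 11.
One more package must land in a delivery truck that already has 10, giving it 11.
So 20 × 10 + 1 = 201 packages are required.

201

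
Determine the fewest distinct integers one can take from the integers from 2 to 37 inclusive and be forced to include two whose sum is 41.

20

Group the elements by complementary pair {x, 41−x}: {4,37}, {5,36}, {6,35}, …, giving 17 two-element pairs and 2 integers whose partner 41−x falls outside [2,37].
Treating each of those 19 groups as a pigeonhole, one can pick one integer per group — 19 integers — with no two summing to 41.
The 20th integer lands in an occupied pair, forcing a sum of 41.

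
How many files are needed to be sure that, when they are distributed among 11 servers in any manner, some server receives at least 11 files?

111

With 110 files one could put exactly 10 in each of the 11 servers, and no server would reach 11.
One more file must land in a server that already has 10, giving it 11.
So 11 × 10 + 1 = 111 files are required.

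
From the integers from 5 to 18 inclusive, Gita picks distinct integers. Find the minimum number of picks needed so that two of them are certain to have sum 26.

A set avoiding the sum 26 can contain at most one of each pair {x, 26−x}, plus the 4 elements whose complement lies outside the range or equal to its own complement.
The integers 5, …, 13 (9 of them) are such a set: any two sum to at least 5+6 = 11 and at most 12+13 = 25 < 26.
By pigeonhole, any 10th integer completes one of the 5 pairs, so 10 choices force a sum of 26.

10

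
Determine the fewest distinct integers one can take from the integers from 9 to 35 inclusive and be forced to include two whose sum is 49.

Two chosen integers sum to 49 exactly when both halves of some pair {x, 49−x} with 14 ≤ x ≤ 49−x ≤ 35 are chosen — 11 such pairs.
The remaining 5 elements (those with no distinct partner in range) can never complete a 49-sum, so the worst case takes all of them and one from each pair: 5 + 11 = 16.
The 17th integer has to be the second member of some pair, so 16 + 1 = 17.

17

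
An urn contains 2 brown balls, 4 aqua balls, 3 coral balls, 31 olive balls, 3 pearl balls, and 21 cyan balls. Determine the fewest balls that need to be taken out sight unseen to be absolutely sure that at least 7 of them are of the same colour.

25

Put each drawn ball into a box by colour. The largest draw with every box below 7 takes min(count, 6) from each colour; colours with fewer than 6 contribute all they have.
Σ min(cᵢ, 6) = 2 + 4 + 3 + 6 + 3 + 6 = 24.
Draw number 24 + 1 = 25 must push one box to 7.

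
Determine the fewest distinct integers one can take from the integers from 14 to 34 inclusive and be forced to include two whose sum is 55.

A set avoiding the sum 55 can contain at most one of each pair {x, 55−x}, plus the 7 elements whose complement lies outside the range.
The integers 14, …, 27 (14 of them) are such a set: any two sum to at least 14+15 = 29 and at most 26+27 = 53 < 55.
Any 15th integer completes one of the 7 pairs, so 15 choices force a sum of 55.

15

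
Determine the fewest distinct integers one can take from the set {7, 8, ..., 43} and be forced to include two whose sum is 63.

A set avoiding the sum 63 can contain at most one of each pair {x, 63−x}, plus the 13 elements whose complement lies outside the range.
The integers 7, …, 31 (25 of them) are such a set: any two sum to at least 7+8 = 15 and at most 30+31 = 61 < 63.
Any 26th integer completes one of the 12 pairs, so 26 choices force a sum of 63.

26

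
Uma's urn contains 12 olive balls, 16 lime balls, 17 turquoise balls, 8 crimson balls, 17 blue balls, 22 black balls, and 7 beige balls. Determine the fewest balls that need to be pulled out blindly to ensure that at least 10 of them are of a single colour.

61

The 7 colours are the holes; the balls drawn are the pigeons.
To avoid 10 of any one colour, the worst case takes at most 9 of each colour, or every ball of a colour that has fewer than 9.
That gives 9 + 9 + 9 + 8 + 9 + 9 + 7 = 60 balls with no colour reaching 10.
The next ball forces some colour to 10, so 60 + 1 = 61.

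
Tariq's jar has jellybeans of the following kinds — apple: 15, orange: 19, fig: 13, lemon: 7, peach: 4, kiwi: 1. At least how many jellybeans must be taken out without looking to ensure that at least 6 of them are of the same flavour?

Put each drawn jellybean into a box by flavour. The largest draw with every box below 6 takes min(count, 5) from each flavour; flavours with fewer than 5 contribute all they have.
Σ min(cᵢ, 5) = 5 + 5 + 5 + 5 + 4 + 1 = 25.
Draw number 25 + 1 = 26 must push one box to 6.

26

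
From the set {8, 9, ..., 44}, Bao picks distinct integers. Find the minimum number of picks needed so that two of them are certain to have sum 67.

27

Group the elements by complementary pair {x, 67−x}: {23,44}, {24,43}, {25,42}, …, giving 11 two-element pairs and 15 integers whose partner 67−x falls outside [8,44].
By pigeonhole, treating each of those 26 groups as a pigeonhole, one can pick one integer per group — 26 integers — with no two summing to 67.
The 27th integer lands in an occupied pair, forcing a sum of 67.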